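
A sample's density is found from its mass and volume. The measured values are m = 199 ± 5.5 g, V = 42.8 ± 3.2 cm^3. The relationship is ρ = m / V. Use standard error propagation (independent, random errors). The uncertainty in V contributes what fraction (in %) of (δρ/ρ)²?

(δρ/ρ)² = (1·δm/m)² + (-1·δV/V)²
  m term: (1×0.0276)² = 0.000764
  V term: (-1×0.0748)² = 0.00559
Total = 0.00635. Share from V = 0.00559/0.00635 = 0.880.

88.0%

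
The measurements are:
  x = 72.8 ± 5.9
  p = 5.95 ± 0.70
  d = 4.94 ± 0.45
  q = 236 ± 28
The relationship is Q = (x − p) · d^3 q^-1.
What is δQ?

10.6

Let u = x − p = 66.8. δu = √(δx² + δp²) = √(34.8 + 0.490) = 5.94, so δu/u = 0.0889.
Q is then a monomial in u, d, q:
δQ/Q = √((δu/u)² + (3·δd/d)² + (-1·δq/q)²) = √(0.00790 + 0.0747 + 0.0141) = 0.311
Q = 34.1, so δQ = 0.311 × 34.1 = 10.6.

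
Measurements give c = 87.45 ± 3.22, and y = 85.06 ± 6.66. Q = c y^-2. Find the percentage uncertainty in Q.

16.1%

For a monomial Q ∝ c, y^-2, fractional errors add in quadrature:
  (1·δc/c)² = (1×0.0368)² = 0.00136;  (-2·δy/y)² = (-2×0.0783)² = 0.0245
δQ/Q = √(0.0259) = 0.161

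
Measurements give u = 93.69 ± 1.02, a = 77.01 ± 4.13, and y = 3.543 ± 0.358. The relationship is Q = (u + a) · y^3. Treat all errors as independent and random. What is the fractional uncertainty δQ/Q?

Let w = u + a = 170.7. δw = √(δu² + δa²) = √(1.04 + 17.1) = 4.25, so δw/w = 0.0249.
Q is then a monomial in w, y:
δQ/Q = √((δw/w)² + (3·δy/y)²) = √(0.000621 + 0.0919) = 0.304

0.304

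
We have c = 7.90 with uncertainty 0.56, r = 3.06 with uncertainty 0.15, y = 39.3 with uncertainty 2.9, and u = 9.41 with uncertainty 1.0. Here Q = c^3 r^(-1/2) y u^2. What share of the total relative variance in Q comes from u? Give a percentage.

(δQ/Q)² = (3·δc/c)² + (−½·δr/r)² + (1·δy/y)² + (2·δu/u)²
  c term: (3×0.0709)² = 0.0452
  r term: (-0.5×0.0490)² = 0.000601
  y term: (1×0.0738)² = 0.00545
  u term: (2×0.106)² = 0.0452
Total = 0.0964. Share from u = 0.0452/0.0964 = 0.468.

46.8%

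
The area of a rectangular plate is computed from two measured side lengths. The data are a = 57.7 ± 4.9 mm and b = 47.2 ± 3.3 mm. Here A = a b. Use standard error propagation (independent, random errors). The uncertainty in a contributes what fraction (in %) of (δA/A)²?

59.6%

(δA/A)² = (1·δa/a)² + (1·δb/b)²
  a term: (1×0.0849)² = 0.00721
  b term: (1×0.0699)² = 0.00489
Total = 0.0121. Share from a = 0.00721/0.0121 = 0.596.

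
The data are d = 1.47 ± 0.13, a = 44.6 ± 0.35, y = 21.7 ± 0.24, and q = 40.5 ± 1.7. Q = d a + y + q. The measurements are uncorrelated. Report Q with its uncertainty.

Let p = d·a = 65.6. δp/p = √((1·δd/d)² + (1·δa/a)²) = √(0.00782 + 6.16e-05) = 0.0888, so δp = 5.82.
Q = p + y + q: δQ = √(δp² + δy² + δq²) = √(33.9 + 0.0576 + 2.89) = 6.07
Q = 128.

128 ± 6.07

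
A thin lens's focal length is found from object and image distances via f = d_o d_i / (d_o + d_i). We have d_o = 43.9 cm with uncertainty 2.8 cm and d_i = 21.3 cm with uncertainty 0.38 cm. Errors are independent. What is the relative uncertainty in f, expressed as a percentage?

2.41%

∂f/∂d_o = (d_i/(d_o+d_i))² = 0.107;  ∂f/∂d_i = (d_o/(d_o+d_i))² = 0.453
δf = √((∂f/∂d_o · δd_o)² + (∂f/∂d_i · δd_i)²) = √(0.0893 + 0.0297) = 0.345 cm
f = 14.3 cm, so δf/f = 0.345/14.3 = 0.0241.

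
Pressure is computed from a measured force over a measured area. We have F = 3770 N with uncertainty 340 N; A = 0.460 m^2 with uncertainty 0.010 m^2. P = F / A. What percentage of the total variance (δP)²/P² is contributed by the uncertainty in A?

(δP/P)² = (1·δF/F)² + (-1·δA/A)²
  F term: (1×0.0902)² = 0.00813
  A term: (-1×0.0217)² = 0.000473
Total = 0.00861. Share from A = 0.000473/0.00861 = 0.0549.

5.49%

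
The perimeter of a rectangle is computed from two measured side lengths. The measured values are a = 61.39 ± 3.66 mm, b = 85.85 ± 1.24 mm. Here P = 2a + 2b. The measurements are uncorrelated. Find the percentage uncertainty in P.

For a sum/difference, combine absolute errors in quadrature:
  (2·δa)² = 53.6;  (2·δb)² = 6.15
δP = √(59.7) = 7.73 mm
P = 294.5 mm, so δP/P = 7.73/294.5 = 0.0262.

2.62%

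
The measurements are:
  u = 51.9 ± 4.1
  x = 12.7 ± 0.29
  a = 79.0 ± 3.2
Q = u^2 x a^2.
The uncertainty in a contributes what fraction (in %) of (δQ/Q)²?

20.5%

(δQ/Q)² = (2·δu/u)² + (1·δx/x)² + (2·δa/a)²
  u term: (2×0.0790)² = 0.0250
  x term: (1×0.0228)² = 0.000521
  a term: (2×0.0405)² = 0.00656
Total = 0.0320. Share from a = 0.00656/0.0320 = 0.205.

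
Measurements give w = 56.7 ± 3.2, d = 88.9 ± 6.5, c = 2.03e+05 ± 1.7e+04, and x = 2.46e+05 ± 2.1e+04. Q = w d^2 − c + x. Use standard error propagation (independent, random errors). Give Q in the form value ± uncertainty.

Let p = w·d^2 = 4.48e+05. δp/p = √((1·δw/w)² + (2·δd/d)²) = √(0.00319 + 0.0214) = 0.157, so δp = 70200.
Q = p − c + x: δQ = √(δp² + δc² + δx²) = √(4.93e+09 + 2.89e+08 + 4.41e+08) = 75300
Q = 4.91e+05.

(4.91 ± 0.753) × 10^5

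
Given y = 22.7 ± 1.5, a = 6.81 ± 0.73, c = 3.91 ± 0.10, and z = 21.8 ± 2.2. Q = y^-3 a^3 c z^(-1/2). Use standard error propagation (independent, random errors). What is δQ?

0.00864

Relative error in a monomial: (δQ/Q)² = Σ (nᵢ · δxᵢ/xᵢ)².
  (-3·δy/y)² = (-3×0.0661)² = 0.0393;  (3·δa/a)² = (3×0.107)² = 0.103;  (1·δc/c)² = (1×0.0256)² = 0.000654;  (−½·δz/z)² = (-0.5×0.101)² = 0.00255
δQ/Q = √(0.146) = 0.382
Q = 0.0226, so δQ = 0.382 × 0.0226 = 0.00864.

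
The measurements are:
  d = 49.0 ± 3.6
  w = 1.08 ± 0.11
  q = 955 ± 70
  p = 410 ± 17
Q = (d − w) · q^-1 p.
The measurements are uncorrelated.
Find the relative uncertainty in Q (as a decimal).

Let u = d − w = 47.9. δu = √(δd² + δw²) = √(13.0 + 0.0121) = 3.60, so δu/u = 0.0752.
Q is then a monomial in u, q, p:
δQ/Q = √((δu/u)² + (-1·δq/q)² + (1·δp/p)²) = √(0.00565 + 0.00537 + 0.00172) = 0.113

0.113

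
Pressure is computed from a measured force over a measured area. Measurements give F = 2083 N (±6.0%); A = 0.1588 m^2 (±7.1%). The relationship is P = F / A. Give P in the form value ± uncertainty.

Since P is a product/quotient, work with relative uncertainties:
  (1·δF/F)² = (1×0.0600)² = 0.00360;  (-1·δA/A)² = (-1×0.0710)² = 0.00504
δP/P = √(0.00864) = 0.0930
P = 13120 Pa, so δP = 0.0930 × 13120 = 1220 Pa.

13120 ± 1220 Pa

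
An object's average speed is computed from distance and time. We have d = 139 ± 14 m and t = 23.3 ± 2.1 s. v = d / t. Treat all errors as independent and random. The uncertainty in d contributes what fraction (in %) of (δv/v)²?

(δv/v)² = (1·δd/d)² + (-1·δt/t)²
  d term: (1×0.101)² = 0.0101
  t term: (-1×0.0901)² = 0.00812
Total = 0.0183. Share from d = 0.0101/0.0183 = 0.555.

55.5%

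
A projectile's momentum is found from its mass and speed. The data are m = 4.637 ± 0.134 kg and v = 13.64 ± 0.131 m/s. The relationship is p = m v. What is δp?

Since p is a product/quotient, work with relative uncertainties:
  (1·δm/m)² = (1×0.0289)² = 0.000835;  (1·δv/v)² = (1×0.00960)² = 9.22e-05
δp/p = √(0.000927) = 0.0305
p = 63.25 kg·m/s, so δp = 0.0305 × 63.25 = 1.93 kg·m/s.

1.93 kg·m/s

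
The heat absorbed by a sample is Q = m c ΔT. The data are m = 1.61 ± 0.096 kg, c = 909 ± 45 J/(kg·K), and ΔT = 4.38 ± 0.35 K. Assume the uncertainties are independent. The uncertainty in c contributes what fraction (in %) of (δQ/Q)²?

19.8%

(δQ/Q)² = (1·δm/m)² + (1·δc/c)² + (1·δΔT/ΔT)²
  m term: (1×0.0596)² = 0.00356
  c term: (1×0.0495)² = 0.00245
  ΔT term: (1×0.0799)² = 0.00639
Total = 0.0124. Share from c = 0.00245/0.0124 = 0.198.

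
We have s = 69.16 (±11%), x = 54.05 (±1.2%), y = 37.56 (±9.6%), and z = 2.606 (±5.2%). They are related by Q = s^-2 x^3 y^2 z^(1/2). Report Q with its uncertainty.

75180 ± 22200

Each factor contributes (exponent × relative error)² to (δQ/Q)²:
  (-2·δs/s)² = (-2×0.110)² = 0.0484;  (3·δx/x)² = (3×0.0120)² = 0.00130;  (2·δy/y)² = (2×0.0960)² = 0.0369;  (½·δz/z)² = (0.5×0.0520)² = 0.000676
δQ/Q = √(0.0872) = 0.295
Q = 75180, so δQ = 0.295 × 75180 = 22200.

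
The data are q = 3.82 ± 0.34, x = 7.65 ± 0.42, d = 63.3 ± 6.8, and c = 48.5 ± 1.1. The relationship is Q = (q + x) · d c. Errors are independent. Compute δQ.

4210

Let u = q + x = 11.5. δu = √(δq² + δx²) = √(0.116 + 0.176) = 0.540, so δu/u = 0.0471.
Q is then a monomial in u, d, c:
δQ/Q = √((δu/u)² + (1·δd/d)² + (1·δc/c)²) = √(0.00222 + 0.0115 + 0.000514) = 0.119
Q = 35200, so δQ = 0.119 × 35200 = 4210.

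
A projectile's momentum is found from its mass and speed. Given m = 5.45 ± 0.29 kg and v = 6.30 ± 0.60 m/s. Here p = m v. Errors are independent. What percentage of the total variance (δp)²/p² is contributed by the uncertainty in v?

76.2%

(δp/p)² = (1·δm/m)² + (1·δv/v)²
  m term: (1×0.0532)² = 0.00283
  v term: (1×0.0952)² = 0.00907
Total = 0.0119. Share from v = 0.00907/0.0119 = 0.762.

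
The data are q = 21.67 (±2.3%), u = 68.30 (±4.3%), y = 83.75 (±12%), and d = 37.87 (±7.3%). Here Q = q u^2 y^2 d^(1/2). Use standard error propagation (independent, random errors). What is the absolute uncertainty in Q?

1.13e+09

Products/powers → add relative errors in quadrature, weighted by exponent:
  (1·δq/q)² = (1×0.0230)² = 0.000529;  (2·δu/u)² = (2×0.0430)² = 0.00740;  (2·δy/y)² = (2×0.120)² = 0.0576;  (½·δd/d)² = (0.5×0.0730)² = 0.00133
δQ/Q = √(0.0669) = 0.259
Q = 4.363e+09, so δQ = 0.259 × 4.363e+09 = 1.13e+09.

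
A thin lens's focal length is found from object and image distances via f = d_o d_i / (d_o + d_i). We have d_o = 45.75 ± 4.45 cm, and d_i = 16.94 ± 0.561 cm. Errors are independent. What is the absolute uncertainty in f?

0.441 cm

∂f/∂d_o = (d_i/(d_o+d_i))² = 0.0730;  ∂f/∂d_i = (d_o/(d_o+d_i))² = 0.533
δf = √((∂f/∂d_o · δd_o)² + (∂f/∂d_i · δd_i)²) = √(0.106 + 0.0893) = 0.441 cm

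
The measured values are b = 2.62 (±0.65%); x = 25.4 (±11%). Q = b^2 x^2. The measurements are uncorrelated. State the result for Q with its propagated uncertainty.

For a monomial Q ∝ b^2, x^2, fractional errors add in quadrature:
  (2·δb/b)² = (2×0.00650)² = 0.000169;  (2·δx/x)² = (2×0.110)² = 0.0484
δQ/Q = √(0.0486) = 0.220
Q = 4430, so δQ = 0.220 × 4430 = 976.

4430 ± 976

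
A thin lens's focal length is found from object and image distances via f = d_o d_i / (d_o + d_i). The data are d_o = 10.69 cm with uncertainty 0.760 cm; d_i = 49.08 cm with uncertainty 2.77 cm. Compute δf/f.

0.0592

∂f/∂d_o = (d_i/(d_o+d_i))² = 0.674;  ∂f/∂d_i = (d_o/(d_o+d_i))² = 0.0320
δf = √((∂f/∂d_o · δd_o)² + (∂f/∂d_i · δd_i)²) = √(0.263 + 0.00785) = 0.520 cm
f = 8.778 cm, so δf/f = 0.520/8.778 = 0.0592.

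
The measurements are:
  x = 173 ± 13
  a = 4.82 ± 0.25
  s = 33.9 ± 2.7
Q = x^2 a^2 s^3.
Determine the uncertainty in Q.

8.15e+09

Q is a product of powers, so relative uncertainties combine in quadrature:
  (2·δx/x)² = (2×0.0751)² = 0.0226;  (2·δa/a)² = (2×0.0519)² = 0.0108;  (3·δs/s)² = (3×0.0796)² = 0.0571
δQ/Q = √(0.0904) = 0.301
Q = 2.71e+10, so δQ = 0.301 × 2.71e+10 = 8.15e+09.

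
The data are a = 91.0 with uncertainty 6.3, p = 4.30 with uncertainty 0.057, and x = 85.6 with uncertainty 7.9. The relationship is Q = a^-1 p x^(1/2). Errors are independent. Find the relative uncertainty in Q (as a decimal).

Relative error in a monomial: (δQ/Q)² = Σ (nᵢ · δxᵢ/xᵢ)².
  (-1·δa/a)² = (-1×0.0692)² = 0.00479;  (1·δp/p)² = (1×0.0133)² = 0.000176;  (½·δx/x)² = (0.5×0.0923)² = 0.00213
δQ/Q = √(0.00710) = 0.0842

0.0842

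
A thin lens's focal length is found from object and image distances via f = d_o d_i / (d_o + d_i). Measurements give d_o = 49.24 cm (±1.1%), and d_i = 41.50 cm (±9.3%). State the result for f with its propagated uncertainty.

∂f/∂d_o = (d_i/(d_o+d_i))² = 0.209;  ∂f/∂d_i = (d_o/(d_o+d_i))² = 0.294
δf = √((∂f/∂d_o · δd_o)² + (∂f/∂d_i · δd_i)²) = √(0.0128 + 1.29) = 1.14 cm
f = 22.52 cm.

22.52 ± 1.14 cm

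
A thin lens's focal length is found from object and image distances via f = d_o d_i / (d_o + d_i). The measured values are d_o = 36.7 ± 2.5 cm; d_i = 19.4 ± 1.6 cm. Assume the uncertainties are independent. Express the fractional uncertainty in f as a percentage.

5.89%

∂f/∂d_o = (d_i/(d_o+d_i))² = 0.120;  ∂f/∂d_i = (d_o/(d_o+d_i))² = 0.428
δf = √((∂f/∂d_o · δd_o)² + (∂f/∂d_i · δd_i)²) = √(0.0894 + 0.469) = 0.747 cm
f = 12.7 cm, so δf/f = 0.747/12.7 = 0.0589.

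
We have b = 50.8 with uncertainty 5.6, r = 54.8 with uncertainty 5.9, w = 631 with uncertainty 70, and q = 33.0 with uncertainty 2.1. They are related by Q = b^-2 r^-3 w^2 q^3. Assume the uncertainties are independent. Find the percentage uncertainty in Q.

For a monomial Q ∝ b^-2, r^-3, w^2, q^3, fractional errors add in quadrature:
  (-2·δb/b)² = (-2×0.110)² = 0.0486;  (-3·δr/r)² = (-3×0.108)² = 0.104;  (2·δw/w)² = (2×0.111)² = 0.0492;  (3·δq/q)² = (3×0.0636)² = 0.0364
δQ/Q = √(0.239) = 0.488

48.8%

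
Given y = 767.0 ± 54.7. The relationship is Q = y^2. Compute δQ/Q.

Q ∝ y^2, so δQ/Q = |2| · δy/y = 2 × 0.0713 = 0.143.

0.143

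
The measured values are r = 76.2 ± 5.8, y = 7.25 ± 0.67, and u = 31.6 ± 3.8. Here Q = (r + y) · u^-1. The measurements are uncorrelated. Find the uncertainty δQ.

Let w = r + y = 83.5. δw = √(δr² + δy²) = √(33.6 + 0.449) = 5.84, so δw/w = 0.0700.
Q is then a monomial in w, u:
δQ/Q = √((δw/w)² + (-1·δu/u)²) = √(0.00490 + 0.0145) = 0.139
Q = 2.64, so δQ = 0.139 × 2.64 = 0.367.

0.367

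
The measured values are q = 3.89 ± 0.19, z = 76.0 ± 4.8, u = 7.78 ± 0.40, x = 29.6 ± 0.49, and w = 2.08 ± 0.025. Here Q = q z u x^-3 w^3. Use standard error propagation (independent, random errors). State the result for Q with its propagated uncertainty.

Q is a product of powers, so relative uncertainties combine in quadrature:
  (1·δq/q)² = (1×0.0488)² = 0.00239;  (1·δz/z)² = (1×0.0632)² = 0.00399;  (1·δu/u)² = (1×0.0514)² = 0.00264;  (-3·δx/x)² = (-3×0.0166)² = 0.00247;  (3·δw/w)² = (3×0.0120)² = 0.00130
δQ/Q = √(0.0128) = 0.113
Q = 0.798, so δQ = 0.113 × 0.798 = 0.0902.

0.798 ± 0.0902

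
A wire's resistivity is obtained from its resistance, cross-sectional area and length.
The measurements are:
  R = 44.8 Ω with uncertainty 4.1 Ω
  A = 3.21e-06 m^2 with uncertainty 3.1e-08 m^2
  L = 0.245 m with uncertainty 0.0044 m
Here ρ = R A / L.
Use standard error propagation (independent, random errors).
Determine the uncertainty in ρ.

Since ρ is a product/quotient, work with relative uncertainties:
  (1·δR/R)² = (1×0.0915)² = 0.00838;  (1·δA/A)² = (1×0.00966)² = 9.33e-05;  (-1·δL/L)² = (-1×0.0180)² = 0.000323
δρ/ρ = √(0.00879) = 0.0938
ρ = 0.000587 Ω·m, so δρ = 0.0938 × 0.000587 = 5.5e-05 Ω·m.

5.5e-05 Ω·m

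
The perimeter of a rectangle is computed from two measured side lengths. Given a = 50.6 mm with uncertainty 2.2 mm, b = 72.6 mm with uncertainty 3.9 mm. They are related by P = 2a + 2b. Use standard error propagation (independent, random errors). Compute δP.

For a sum/difference, combine absolute errors in quadrature:
  (2·δa)² = 19.4;  (2·δb)² = 60.8
δP = √(80.2) = 8.96 mm

8.96 mm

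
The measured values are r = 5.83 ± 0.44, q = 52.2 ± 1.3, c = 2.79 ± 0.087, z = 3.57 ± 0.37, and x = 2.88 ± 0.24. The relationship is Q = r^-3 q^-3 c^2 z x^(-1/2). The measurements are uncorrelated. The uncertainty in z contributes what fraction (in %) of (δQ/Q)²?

14.7%

(δQ/Q)² = (-3·δr/r)² + (-3·δq/q)² + (2·δc/c)² + (1·δz/z)² + (−½·δx/x)²
  r term: (-3×0.0755)² = 0.0513
  q term: (-3×0.0249)² = 0.00558
  c term: (2×0.0312)² = 0.00389
  z term: (1×0.104)² = 0.0107
  x term: (-0.5×0.0833)² = 0.00174
Total = 0.0732. Share from z = 0.0107/0.0732 = 0.147.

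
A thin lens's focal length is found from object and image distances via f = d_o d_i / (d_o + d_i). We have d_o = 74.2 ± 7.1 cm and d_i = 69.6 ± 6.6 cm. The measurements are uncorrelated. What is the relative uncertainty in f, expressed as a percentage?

∂f/∂d_o = (d_i/(d_o+d_i))² = 0.234;  ∂f/∂d_i = (d_o/(d_o+d_i))² = 0.266
δf = √((∂f/∂d_o · δd_o)² + (∂f/∂d_i · δd_i)²) = √(2.77 + 3.09) = 2.42 cm
f = 35.9 cm, so δf/f = 2.42/35.9 = 0.0674.

6.74%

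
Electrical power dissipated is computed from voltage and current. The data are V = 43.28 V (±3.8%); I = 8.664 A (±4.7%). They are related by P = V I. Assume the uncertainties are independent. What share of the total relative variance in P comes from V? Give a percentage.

39.5%

(δP/P)² = (1·δV/V)² + (1·δI/I)²
  V term: (1×0.0380)² = 0.00144
  I term: (1×0.0470)² = 0.00221
Total = 0.00365. Share from V = 0.00144/0.00365 = 0.395.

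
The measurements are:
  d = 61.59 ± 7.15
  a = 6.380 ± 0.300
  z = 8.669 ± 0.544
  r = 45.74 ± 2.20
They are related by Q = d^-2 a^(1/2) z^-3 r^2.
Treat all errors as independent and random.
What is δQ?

Relative error in a monomial: (δQ/Q)² = Σ (nᵢ · δxᵢ/xᵢ)².
  (-2·δd/d)² = (-2×0.116)² = 0.0539;  (½·δa/a)² = (0.5×0.0470)² = 0.000553;  (-3·δz/z)² = (-3×0.0628)² = 0.0354;  (2·δr/r)² = (2×0.0481)² = 0.00925
δQ/Q = √(0.0992) = 0.315
Q = 0.002138, so δQ = 0.315 × 0.002138 = 0.000673.

0.000673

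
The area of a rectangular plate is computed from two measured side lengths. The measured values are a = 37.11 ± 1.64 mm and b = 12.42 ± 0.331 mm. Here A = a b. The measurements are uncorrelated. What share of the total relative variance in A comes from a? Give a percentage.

73.3%

(δA/A)² = (1·δa/a)² + (1·δb/b)²
  a term: (1×0.0442)² = 0.00195
  b term: (1×0.0267)² = 0.000710
Total = 0.00266. Share from a = 0.00195/0.00266 = 0.733.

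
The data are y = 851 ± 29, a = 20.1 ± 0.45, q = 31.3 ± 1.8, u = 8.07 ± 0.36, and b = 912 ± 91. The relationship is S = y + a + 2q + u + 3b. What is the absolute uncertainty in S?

275

Sums and differences: (δS)² = Σ (cᵢ δxᵢ)².
  (δy)² = 841;  (δa)² = 0.203;  (2·δq)² = 13.0;  (δu)² = 0.130;  (3·δb)² = 74500
δS = √(75400) = 275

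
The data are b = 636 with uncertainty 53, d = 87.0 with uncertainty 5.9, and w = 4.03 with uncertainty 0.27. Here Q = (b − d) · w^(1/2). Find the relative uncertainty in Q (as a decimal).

Let u = b − d = 549. δu = √(δb² + δd²) = √(2810 + 34.8) = 53.3, so δu/u = 0.0971.
Q is then a monomial in u, w:
δQ/Q = √((δu/u)² + (½·δw/w)²) = √(0.00944 + 0.00112) = 0.103

0.103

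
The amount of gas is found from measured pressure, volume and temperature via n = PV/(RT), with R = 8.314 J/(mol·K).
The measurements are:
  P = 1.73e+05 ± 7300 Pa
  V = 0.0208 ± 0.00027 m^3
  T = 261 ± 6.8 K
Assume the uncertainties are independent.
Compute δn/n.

0.0513

Products/powers → add relative errors in quadrature, weighted by exponent:
  (1·δP/P)² = (1×0.0422)² = 0.00178;  (1·δV/V)² = (1×0.0130)² = 0.000169;  (-1·δT/T)² = (-1×0.0261)² = 0.000679
δn/n = √(0.00263) = 0.0513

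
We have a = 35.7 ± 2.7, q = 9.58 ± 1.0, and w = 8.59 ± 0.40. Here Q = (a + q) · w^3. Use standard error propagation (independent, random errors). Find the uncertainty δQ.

Let u = a + q = 45.3. δu = √(δa² + δq²) = √(7.29 + 1.00) = 2.88, so δu/u = 0.0636.
Q is then a monomial in u, w:
δQ/Q = √((δu/u)² + (3·δw/w)²) = √(0.00404 + 0.0195) = 0.153
Q = 28700, so δQ = 0.153 × 28700 = 4410.

4410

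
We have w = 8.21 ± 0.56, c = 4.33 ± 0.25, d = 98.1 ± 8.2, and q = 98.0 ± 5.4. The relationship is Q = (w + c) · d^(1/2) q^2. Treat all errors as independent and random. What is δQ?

Let u = w + c = 12.5. δu = √(δw² + δc²) = √(0.314 + 0.0625) = 0.613, so δu/u = 0.0489.
Q is then a monomial in u, d, q:
δQ/Q = √((δu/u)² + (½·δd/d)² + (2·δq/q)²) = √(0.00239 + 0.00175 + 0.0121) = 0.128
Q = 1.19e+06, so δQ = 0.128 × 1.19e+06 = 1.52e+05.

1.52e+05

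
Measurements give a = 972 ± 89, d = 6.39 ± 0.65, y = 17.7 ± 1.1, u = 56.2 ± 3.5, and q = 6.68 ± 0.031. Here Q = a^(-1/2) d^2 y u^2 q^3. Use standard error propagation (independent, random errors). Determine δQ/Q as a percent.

25.1%

Q is a product of powers, so relative uncertainties combine in quadrature:
  (−½·δa/a)² = (-0.5×0.0916)² = 0.00210;  (2·δd/d)² = (2×0.102)² = 0.0414;  (1·δy/y)² = (1×0.0621)² = 0.00386;  (2·δu/u)² = (2×0.0623)² = 0.0155;  (3·δq/q)² = (3×0.00464)² = 0.000194
δQ/Q = √(0.0631) = 0.251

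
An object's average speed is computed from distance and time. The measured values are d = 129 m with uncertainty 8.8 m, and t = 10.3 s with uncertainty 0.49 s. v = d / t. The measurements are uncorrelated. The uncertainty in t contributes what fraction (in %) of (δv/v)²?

32.7%

(δv/v)² = (1·δd/d)² + (-1·δt/t)²
  d term: (1×0.0682)² = 0.00465
  t term: (-1×0.0476)² = 0.00226
Total = 0.00692. Share from t = 0.00226/0.00692 = 0.327.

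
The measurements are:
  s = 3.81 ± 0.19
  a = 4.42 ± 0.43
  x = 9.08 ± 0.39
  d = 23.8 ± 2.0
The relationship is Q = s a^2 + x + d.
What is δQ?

15.1

Let p = s·a^2 = 74.4. δp/p = √((1·δs/s)² + (2·δa/a)²) = √(0.00249 + 0.0379) = 0.201, so δp = 15.0.
Q = p + x + d: δQ = √(δp² + δx² + δd²) = √(224 + 0.152 + 4.00) = 15.1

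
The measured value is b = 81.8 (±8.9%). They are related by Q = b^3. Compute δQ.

Relative error in a monomial: (δQ/Q)² = Σ (nᵢ · δxᵢ/xᵢ)².
  (3·δb/b)² = (3×0.0890)² = 0.0713
δQ/Q = √(0.0713) = 0.267
Q = 5.47e+05, so δQ = 0.267 × 5.47e+05 = 1.46e+05.

1.46e+05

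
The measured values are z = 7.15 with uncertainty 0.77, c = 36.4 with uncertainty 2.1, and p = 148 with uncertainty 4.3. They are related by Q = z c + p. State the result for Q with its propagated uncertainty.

408 ± 32.1

Let w = z·c = 260. δw/w = √((1·δz/z)² + (1·δc/c)²) = √(0.0116 + 0.00333) = 0.122, so δw = 31.8.
Q = w + p: δQ = √(δw² + δp²) = √(1010 + 18.5) = 32.1
Q = 408.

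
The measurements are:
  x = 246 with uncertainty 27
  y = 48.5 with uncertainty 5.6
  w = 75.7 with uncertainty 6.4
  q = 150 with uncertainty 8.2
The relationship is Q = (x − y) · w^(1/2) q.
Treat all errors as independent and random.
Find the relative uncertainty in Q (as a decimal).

0.156

Let u = x − y = 198. δu = √(δx² + δy²) = √(729 + 31.4) = 27.6, so δu/u = 0.140.
Q is then a monomial in u, w, q:
δQ/Q = √((δu/u)² + (½·δw/w)² + (1·δq/q)²) = √(0.0195 + 0.00179 + 0.00299) = 0.156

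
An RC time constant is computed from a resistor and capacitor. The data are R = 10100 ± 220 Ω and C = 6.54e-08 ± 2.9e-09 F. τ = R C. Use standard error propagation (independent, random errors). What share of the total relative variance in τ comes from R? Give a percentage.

(δτ/τ)² = (1·δR/R)² + (1·δC/C)²
  R term: (1×0.0218)² = 0.000474
  C term: (1×0.0443)² = 0.00197
Total = 0.00244. Share from R = 0.000474/0.00244 = 0.194.

19.4%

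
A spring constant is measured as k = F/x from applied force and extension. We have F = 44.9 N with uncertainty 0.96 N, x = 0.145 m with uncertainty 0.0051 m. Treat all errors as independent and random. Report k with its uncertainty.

Each factor contributes (exponent × relative error)² to (δk/k)²:
  (1·δF/F)² = (1×0.0214)² = 0.000457;  (-1·δx/x)² = (-1×0.0352)² = 0.00124
δk/k = √(0.00169) = 0.0412
k = 310 N/m, so δk = 0.0412 × 310 = 12.7 N/m.

310 ± 12.7 N/m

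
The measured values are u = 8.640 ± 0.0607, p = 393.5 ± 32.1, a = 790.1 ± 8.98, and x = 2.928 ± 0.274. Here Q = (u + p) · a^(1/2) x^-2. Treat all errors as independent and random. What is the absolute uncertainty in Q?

Let w = u + p = 402.1. δw = √(δu² + δp²) = √(0.00368 + 1030) = 32.1, so δw/w = 0.0798.
Q is then a monomial in w, a, x:
δQ/Q = √((δw/w)² + (½·δa/a)² + (-2·δx/x)²) = √(0.00637 + 3.23e-05 + 0.0350) = 0.204
Q = 1318, so δQ = 0.204 × 1318 = 268.

268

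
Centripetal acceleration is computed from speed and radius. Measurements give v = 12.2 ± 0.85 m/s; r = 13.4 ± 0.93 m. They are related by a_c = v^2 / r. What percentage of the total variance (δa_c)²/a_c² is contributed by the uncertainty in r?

19.9%

(δa_c/a_c)² = (2·δv/v)² + (-1·δr/r)²
  v term: (2×0.0697)² = 0.0194
  r term: (-1×0.0694)² = 0.00482
Total = 0.0242. Share from r = 0.00482/0.0242 = 0.199.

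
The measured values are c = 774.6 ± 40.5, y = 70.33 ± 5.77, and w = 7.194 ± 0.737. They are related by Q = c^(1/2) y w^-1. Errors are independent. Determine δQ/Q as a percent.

Since Q is a product/quotient, work with relative uncertainties:
  (½·δc/c)² = (0.5×0.0523)² = 0.000683;  (1·δy/y)² = (1×0.0820)² = 0.00673;  (-1·δw/w)² = (-1×0.102)² = 0.0105
δQ/Q = √(0.0179) = 0.134

13.4%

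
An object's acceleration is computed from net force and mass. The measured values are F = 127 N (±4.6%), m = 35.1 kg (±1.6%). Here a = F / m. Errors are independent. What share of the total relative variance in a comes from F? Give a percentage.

(δa/a)² = (1·δF/F)² + (-1·δm/m)²
  F term: (1×0.0460)² = 0.00212
  m term: (-1×0.0160)² = 0.000256
Total = 0.00237. Share from F = 0.00212/0.00237 = 0.892.

89.2%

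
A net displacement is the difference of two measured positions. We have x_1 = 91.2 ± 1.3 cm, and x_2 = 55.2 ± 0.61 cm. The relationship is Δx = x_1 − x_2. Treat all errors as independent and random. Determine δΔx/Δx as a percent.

3.99%

For a sum/difference, combine absolute errors in quadrature:
  (δx_1)² = 1.69;  (δx_2)² = 0.372
δΔx = √(2.06) = 1.44 cm
Δx = 36.0 cm, so δΔx/Δx = 1.44/36.0 = 0.0399.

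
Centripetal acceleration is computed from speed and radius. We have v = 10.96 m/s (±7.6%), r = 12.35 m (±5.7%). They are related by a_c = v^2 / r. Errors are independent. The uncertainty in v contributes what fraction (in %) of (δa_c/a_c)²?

(δa_c/a_c)² = (2·δv/v)² + (-1·δr/r)²
  v term: (2×0.0760)² = 0.0231
  r term: (-1×0.0570)² = 0.00325
Total = 0.0264. Share from v = 0.0231/0.0264 = 0.877.

87.7%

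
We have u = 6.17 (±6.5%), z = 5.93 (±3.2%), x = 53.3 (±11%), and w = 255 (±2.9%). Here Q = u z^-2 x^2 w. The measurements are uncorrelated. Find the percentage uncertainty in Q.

Since Q is a product/quotient, work with relative uncertainties:
  (1·δu/u)² = (1×0.0650)² = 0.00423;  (-2·δz/z)² = (-2×0.0320)² = 0.00410;  (2·δx/x)² = (2×0.110)² = 0.0484;  (1·δw/w)² = (1×0.0290)² = 0.000841
δQ/Q = √(0.0576) = 0.240

24.0%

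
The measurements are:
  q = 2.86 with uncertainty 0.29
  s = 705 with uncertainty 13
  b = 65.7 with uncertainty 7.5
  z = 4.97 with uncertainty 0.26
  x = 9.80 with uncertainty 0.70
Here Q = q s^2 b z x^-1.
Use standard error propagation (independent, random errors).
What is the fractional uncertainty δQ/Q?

For a monomial Q ∝ q, s^2, b, z, x^-1, fractional errors add in quadrature:
  (1·δq/q)² = (1×0.101)² = 0.0103;  (2·δs/s)² = (2×0.0184)² = 0.00136;  (1·δb/b)² = (1×0.114)² = 0.0130;  (1·δz/z)² = (1×0.0523)² = 0.00274;  (-1·δx/x)² = (-1×0.0714)² = 0.00510
δQ/Q = √(0.0325) = 0.180

0.180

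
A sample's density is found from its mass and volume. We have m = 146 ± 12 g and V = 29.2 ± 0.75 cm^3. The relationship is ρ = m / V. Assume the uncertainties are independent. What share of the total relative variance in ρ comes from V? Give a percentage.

8.90%

(δρ/ρ)² = (1·δm/m)² + (-1·δV/V)²
  m term: (1×0.0822)² = 0.00676
  V term: (-1×0.0257)² = 0.000660
Total = 0.00742. Share from V = 0.000660/0.00742 = 0.0890.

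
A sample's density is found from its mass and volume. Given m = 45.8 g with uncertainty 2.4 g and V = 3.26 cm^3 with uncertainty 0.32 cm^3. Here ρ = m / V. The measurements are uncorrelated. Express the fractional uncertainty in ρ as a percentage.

Relative error in a monomial: (δρ/ρ)² = Σ (nᵢ · δxᵢ/xᵢ)².
  (1·δm/m)² = (1×0.0524)² = 0.00275;  (-1·δV/V)² = (-1×0.0982)² = 0.00964
δρ/ρ = √(0.0124) = 0.111

11.1%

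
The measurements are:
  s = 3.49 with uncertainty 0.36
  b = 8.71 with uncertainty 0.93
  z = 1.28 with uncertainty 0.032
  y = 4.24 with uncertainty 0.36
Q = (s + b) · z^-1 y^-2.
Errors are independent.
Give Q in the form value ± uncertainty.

0.530 ± 0.101

Let u = s + b = 12.2. δu = √(δs² + δb²) = √(0.130 + 0.865) = 0.997, so δu/u = 0.0817.
Q is then a monomial in u, z, y:
δQ/Q = √((δu/u)² + (-1·δz/z)² + (-2·δy/y)²) = √(0.00668 + 0.000625 + 0.0288) = 0.190
Q = 0.530, so δQ = 0.190 × 0.530 = 0.101.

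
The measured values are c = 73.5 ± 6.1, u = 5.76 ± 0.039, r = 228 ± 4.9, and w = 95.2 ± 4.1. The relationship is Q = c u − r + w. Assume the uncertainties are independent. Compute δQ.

35.8

Let p = c·u = 423. δp/p = √((1·δc/c)² + (1·δu/u)²) = √(0.00689 + 4.58e-05) = 0.0833, so δp = 35.3.
Q = p − r + w: δQ = √(δp² + δr² + δw²) = √(1240 + 24.0 + 16.8) = 35.8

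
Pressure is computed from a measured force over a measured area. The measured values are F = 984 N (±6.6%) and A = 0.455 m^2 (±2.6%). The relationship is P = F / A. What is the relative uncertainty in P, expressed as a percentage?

Since P is a product/quotient, work with relative uncertainties:
  (1·δF/F)² = (1×0.0660)² = 0.00436;  (-1·δA/A)² = (-1×0.0260)² = 0.000676
δP/P = √(0.00503) = 0.0709

7.09%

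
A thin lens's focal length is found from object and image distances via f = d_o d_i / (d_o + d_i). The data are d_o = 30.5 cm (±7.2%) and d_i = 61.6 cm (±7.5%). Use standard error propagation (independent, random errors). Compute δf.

1.11 cm

∂f/∂d_o = (d_i/(d_o+d_i))² = 0.447;  ∂f/∂d_i = (d_o/(d_o+d_i))² = 0.110
δf = √((∂f/∂d_o · δd_o)² + (∂f/∂d_i · δd_i)²) = √(0.965 + 0.257) = 1.11 cm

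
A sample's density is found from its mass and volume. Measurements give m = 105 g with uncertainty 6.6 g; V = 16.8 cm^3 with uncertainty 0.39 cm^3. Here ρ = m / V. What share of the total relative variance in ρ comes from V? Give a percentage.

(δρ/ρ)² = (1·δm/m)² + (-1·δV/V)²
  m term: (1×0.0629)² = 0.00395
  V term: (-1×0.0232)² = 0.000539
Total = 0.00449. Share from V = 0.000539/0.00449 = 0.120.

12.0%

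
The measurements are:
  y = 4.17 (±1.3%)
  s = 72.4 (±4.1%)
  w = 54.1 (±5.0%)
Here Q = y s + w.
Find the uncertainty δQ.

Let p = y·s = 302. δp/p = √((1·δy/y)² + (1·δs/s)²) = √(0.000169 + 0.00168) = 0.0430, so δp = 13.0.
Q = p + w: δQ = √(δp² + δw²) = √(169 + 7.32) = 13.3

13.3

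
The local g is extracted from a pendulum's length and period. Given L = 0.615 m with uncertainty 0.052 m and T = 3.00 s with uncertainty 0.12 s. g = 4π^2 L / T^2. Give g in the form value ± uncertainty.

2.70 ± 0.314 m/s^2

Each factor contributes (exponent × relative error)² to (δg/g)²:
  (1·δL/L)² = (1×0.0846)² = 0.00715;  (-2·δT/T)² = (-2×0.0400)² = 0.00640
δg/g = √(0.0135) = 0.116
g = 2.70 m/s^2, so δg = 0.116 × 2.70 = 0.314 m/s^2.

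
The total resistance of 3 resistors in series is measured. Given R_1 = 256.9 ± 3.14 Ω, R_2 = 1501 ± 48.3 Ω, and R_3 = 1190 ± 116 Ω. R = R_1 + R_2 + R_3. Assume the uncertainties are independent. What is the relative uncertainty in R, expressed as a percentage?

4.26%

For a sum/difference, combine absolute errors in quadrature:
  (δR_1)² = 9.86;  (δR_2)² = 2330;  (δR_3)² = 13500
δR = √(15800) = 126 Ω
R = 2948 Ω, so δR/R = 126/2948 = 0.0426.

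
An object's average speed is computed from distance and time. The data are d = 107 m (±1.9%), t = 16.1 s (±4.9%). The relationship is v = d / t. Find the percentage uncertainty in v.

5.26%

v is a product of powers, so relative uncertainties combine in quadrature:
  (1·δd/d)² = (1×0.0190)² = 0.000361;  (-1·δt/t)² = (-1×0.0490)² = 0.00240
δv/v = √(0.00276) = 0.0526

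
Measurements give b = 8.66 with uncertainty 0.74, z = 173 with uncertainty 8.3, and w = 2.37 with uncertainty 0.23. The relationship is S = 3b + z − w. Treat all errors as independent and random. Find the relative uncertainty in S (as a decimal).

0.0437

Absolute uncertainties add in quadrature for a linear combination:
  (3·δb)² = 4.93;  (δz)² = 68.9;  (δw)² = 0.0529
δS = √(73.9) = 8.59
S = 197, so δS/S = 8.59/197 = 0.0437.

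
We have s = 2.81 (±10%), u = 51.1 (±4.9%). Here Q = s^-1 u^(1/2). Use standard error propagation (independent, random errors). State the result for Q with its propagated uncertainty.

2.54 ± 0.262

For a monomial Q ∝ s^-1, u^(1/2), fractional errors add in quadrature:
  (-1·δs/s)² = (-1×0.100)² = 0.0100;  (½·δu/u)² = (0.5×0.0490)² = 0.000600
δQ/Q = √(0.0106) = 0.103
Q = 2.54, so δQ = 0.103 × 2.54 = 0.262.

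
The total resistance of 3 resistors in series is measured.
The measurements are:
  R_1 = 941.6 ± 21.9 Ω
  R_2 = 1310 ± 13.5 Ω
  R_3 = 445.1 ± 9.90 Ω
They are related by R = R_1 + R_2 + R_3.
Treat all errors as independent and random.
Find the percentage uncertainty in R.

Absolute uncertainties add in quadrature for a linear combination:
  (δR_1)² = 480;  (δR_2)² = 182;  (δR_3)² = 98.0
δR = √(760) = 27.6 Ω
R = 2697 Ω, so δR/R = 27.6/2697 = 0.0102.

1.02%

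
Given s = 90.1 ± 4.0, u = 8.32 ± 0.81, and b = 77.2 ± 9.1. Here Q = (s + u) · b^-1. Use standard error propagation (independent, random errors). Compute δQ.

Let w = s + u = 98.4. δw = √(δs² + δu²) = √(16.0 + 0.656) = 4.08, so δw/w = 0.0415.
Q is then a monomial in w, b:
δQ/Q = √((δw/w)² + (-1·δb/b)²) = √(0.00172 + 0.0139) = 0.125
Q = 1.27, so δQ = 0.125 × 1.27 = 0.159.

0.159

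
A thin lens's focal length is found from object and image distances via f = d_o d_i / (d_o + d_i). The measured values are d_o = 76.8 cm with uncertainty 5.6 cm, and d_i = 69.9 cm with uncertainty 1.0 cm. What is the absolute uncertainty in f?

∂f/∂d_o = (d_i/(d_o+d_i))² = 0.227;  ∂f/∂d_i = (d_o/(d_o+d_i))² = 0.274
δf = √((∂f/∂d_o · δd_o)² + (∂f/∂d_i · δd_i)²) = √(1.62 + 0.0751) = 1.30 cm

1.30 cm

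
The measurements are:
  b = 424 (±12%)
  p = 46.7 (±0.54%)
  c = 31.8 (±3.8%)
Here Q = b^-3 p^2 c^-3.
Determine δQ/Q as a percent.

Relative error in a monomial: (δQ/Q)² = Σ (nᵢ · δxᵢ/xᵢ)².
  (-3·δb/b)² = (-3×0.120)² = 0.130;  (2·δp/p)² = (2×0.00540)² = 0.000117;  (-3·δc/c)² = (-3×0.0380)² = 0.0130
δQ/Q = √(0.143) = 0.378

37.8%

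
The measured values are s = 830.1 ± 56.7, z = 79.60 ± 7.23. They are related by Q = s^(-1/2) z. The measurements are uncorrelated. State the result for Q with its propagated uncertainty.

Each factor contributes (exponent × relative error)² to (δQ/Q)²:
  (−½·δs/s)² = (-0.5×0.0683)² = 0.00117;  (1·δz/z)² = (1×0.0908)² = 0.00825
δQ/Q = √(0.00942) = 0.0970
Q = 2.763, so δQ = 0.0970 × 2.763 = 0.268.

2.763 ± 0.268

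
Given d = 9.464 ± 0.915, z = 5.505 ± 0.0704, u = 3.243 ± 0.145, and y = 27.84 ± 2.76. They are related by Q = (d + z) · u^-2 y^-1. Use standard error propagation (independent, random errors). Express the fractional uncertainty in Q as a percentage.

14.7%

Let w = d + z = 14.97. δw = √(δd² + δz²) = √(0.837 + 0.00496) = 0.918, so δw/w = 0.0613.
Q is then a monomial in w, u, y:
δQ/Q = √((δw/w)² + (-2·δu/u)² + (-1·δy/y)²) = √(0.00376 + 0.00800 + 0.00983) = 0.147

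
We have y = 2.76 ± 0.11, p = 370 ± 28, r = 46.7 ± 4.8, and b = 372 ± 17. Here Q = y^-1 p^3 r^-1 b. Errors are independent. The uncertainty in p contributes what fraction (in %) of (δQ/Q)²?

(δQ/Q)² = (-1·δy/y)² + (3·δp/p)² + (-1·δr/r)² + (1·δb/b)²
  y term: (-1×0.0399)² = 0.00159
  p term: (3×0.0757)² = 0.0515
  r term: (-1×0.103)² = 0.0106
  b term: (1×0.0457)² = 0.00209
Total = 0.0658. Share from p = 0.0515/0.0658 = 0.784.

78.4%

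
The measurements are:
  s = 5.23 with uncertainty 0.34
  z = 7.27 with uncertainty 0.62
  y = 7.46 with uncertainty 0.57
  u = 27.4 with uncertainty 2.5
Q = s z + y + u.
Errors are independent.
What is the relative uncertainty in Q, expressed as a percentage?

6.61%

Let p = s·z = 38.0. δp/p = √((1·δs/s)² + (1·δz/z)²) = √(0.00423 + 0.00727) = 0.107, so δp = 4.08.
Q = p + y + u: δQ = √(δp² + δy² + δu²) = √(16.6 + 0.325 + 6.25) = 4.82
Q = 72.9, so δQ/Q = 4.82/72.9 = 0.0661.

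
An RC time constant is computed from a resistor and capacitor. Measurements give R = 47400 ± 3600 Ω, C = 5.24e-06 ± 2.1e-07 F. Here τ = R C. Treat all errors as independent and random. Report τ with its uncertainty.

Products/powers → add relative errors in quadrature, weighted by exponent:
  (1·δR/R)² = (1×0.0759)² = 0.00577;  (1·δC/C)² = (1×0.0401)² = 0.00161
δτ/τ = √(0.00737) = 0.0859
τ = 0.248 s, so δτ = 0.0859 × 0.248 = 0.0213 s.

0.248 ± 0.0213 s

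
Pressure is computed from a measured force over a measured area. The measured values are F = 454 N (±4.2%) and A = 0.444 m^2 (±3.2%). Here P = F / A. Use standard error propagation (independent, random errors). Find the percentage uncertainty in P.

5.28%

Each factor contributes (exponent × relative error)² to (δP/P)²:
  (1·δF/F)² = (1×0.0420)² = 0.00176;  (-1·δA/A)² = (-1×0.0320)² = 0.00102
δP/P = √(0.00279) = 0.0528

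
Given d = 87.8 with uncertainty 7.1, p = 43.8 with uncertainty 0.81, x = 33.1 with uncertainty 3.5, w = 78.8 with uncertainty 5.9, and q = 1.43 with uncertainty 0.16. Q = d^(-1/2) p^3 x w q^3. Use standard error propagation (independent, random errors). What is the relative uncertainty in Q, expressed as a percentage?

Since Q is a product/quotient, work with relative uncertainties:
  (−½·δd/d)² = (-0.5×0.0809)² = 0.00163;  (3·δp/p)² = (3×0.0185)² = 0.00308;  (1·δx/x)² = (1×0.106)² = 0.0112;  (1·δw/w)² = (1×0.0749)² = 0.00561;  (3·δq/q)² = (3×0.112)² = 0.113
δQ/Q = √(0.134) = 0.366

36.6%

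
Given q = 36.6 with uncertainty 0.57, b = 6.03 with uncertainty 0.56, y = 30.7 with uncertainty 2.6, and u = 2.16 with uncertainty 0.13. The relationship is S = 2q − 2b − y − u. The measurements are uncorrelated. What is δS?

Sums and differences: (δS)² = Σ (cᵢ δxᵢ)².
  (2·δq)² = 1.30;  (2·δb)² = 1.25;  (δy)² = 6.76;  (δu)² = 0.0169
δS = √(9.33) = 3.05

3.05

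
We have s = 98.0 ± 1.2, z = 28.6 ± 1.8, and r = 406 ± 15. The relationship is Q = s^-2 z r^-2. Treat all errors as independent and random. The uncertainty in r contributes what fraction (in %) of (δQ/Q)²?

54.5%

(δQ/Q)² = (-2·δs/s)² + (1·δz/z)² + (-2·δr/r)²
  s term: (-2×0.0122)² = 0.000600
  z term: (1×0.0629)² = 0.00396
  r term: (-2×0.0369)² = 0.00546
Total = 0.0100. Share from r = 0.00546/0.0100 = 0.545.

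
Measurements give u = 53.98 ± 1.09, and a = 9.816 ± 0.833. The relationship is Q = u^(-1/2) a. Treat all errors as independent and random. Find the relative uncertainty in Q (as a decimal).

0.0855

Products/powers → add relative errors in quadrature, weighted by exponent:
  (−½·δu/u)² = (-0.5×0.0202)² = 0.000102;  (1·δa/a)² = (1×0.0849)² = 0.00720
δQ/Q = √(0.00730) = 0.0855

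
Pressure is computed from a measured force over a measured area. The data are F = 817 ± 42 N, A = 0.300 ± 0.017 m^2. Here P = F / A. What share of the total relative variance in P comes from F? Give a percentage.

45.1%

(δP/P)² = (1·δF/F)² + (-1·δA/A)²
  F term: (1×0.0514)² = 0.00264
  A term: (-1×0.0567)² = 0.00321
Total = 0.00585. Share from F = 0.00264/0.00585 = 0.451.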